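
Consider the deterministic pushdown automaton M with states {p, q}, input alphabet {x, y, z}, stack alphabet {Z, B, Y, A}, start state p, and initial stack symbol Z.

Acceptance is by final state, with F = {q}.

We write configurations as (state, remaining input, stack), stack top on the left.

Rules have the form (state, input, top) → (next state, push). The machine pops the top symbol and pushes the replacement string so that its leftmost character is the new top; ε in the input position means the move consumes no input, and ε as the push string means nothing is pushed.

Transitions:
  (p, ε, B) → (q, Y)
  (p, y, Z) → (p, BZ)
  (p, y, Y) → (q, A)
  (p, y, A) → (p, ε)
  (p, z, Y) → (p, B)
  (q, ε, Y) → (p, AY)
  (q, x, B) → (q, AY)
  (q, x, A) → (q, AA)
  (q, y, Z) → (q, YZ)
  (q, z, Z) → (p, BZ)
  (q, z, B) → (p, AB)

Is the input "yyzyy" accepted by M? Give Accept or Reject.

Accept

(p, yyzyy, Z) ⊢ (p, yzyy, BZ) ⊢ (q, yzyy, YZ) ⊢ (p, yzyy, AYZ) ⊢ (p, zyy, YZ) ⊢ (p, yy, BZ) ⊢ (q, yy, YZ) ⊢ (p, yy, AYZ) ⊢ (p, y, YZ) ⊢ (q, ε, AZ)
All input consumed; state q ∈ F.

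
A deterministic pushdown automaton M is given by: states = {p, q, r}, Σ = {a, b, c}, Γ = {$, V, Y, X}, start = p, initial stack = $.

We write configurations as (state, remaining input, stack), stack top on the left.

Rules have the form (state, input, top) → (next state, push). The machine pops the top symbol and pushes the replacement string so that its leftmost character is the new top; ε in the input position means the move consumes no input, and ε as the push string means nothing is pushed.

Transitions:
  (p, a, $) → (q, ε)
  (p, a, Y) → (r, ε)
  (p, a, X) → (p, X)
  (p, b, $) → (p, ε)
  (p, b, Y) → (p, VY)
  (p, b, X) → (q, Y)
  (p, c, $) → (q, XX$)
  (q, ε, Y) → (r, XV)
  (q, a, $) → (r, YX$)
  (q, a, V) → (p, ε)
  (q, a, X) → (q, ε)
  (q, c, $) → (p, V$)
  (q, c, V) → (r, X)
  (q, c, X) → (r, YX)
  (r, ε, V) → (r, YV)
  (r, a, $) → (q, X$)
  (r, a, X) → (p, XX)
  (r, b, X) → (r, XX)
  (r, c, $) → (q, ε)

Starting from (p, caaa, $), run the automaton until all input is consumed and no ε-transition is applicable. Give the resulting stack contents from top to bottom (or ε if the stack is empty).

YX$

(p, caaa, $)
  read c, top $: go to q, push XX$ → (q, aaa, XX$)
  read a, top X: go to q, push ε → (q, aa, X$)
  read a, top X: go to q, push ε → (q, a, $)
  read a, top $: go to r, push YX$ → (r, ε, YX$)
All input consumed in state r with stack YX$.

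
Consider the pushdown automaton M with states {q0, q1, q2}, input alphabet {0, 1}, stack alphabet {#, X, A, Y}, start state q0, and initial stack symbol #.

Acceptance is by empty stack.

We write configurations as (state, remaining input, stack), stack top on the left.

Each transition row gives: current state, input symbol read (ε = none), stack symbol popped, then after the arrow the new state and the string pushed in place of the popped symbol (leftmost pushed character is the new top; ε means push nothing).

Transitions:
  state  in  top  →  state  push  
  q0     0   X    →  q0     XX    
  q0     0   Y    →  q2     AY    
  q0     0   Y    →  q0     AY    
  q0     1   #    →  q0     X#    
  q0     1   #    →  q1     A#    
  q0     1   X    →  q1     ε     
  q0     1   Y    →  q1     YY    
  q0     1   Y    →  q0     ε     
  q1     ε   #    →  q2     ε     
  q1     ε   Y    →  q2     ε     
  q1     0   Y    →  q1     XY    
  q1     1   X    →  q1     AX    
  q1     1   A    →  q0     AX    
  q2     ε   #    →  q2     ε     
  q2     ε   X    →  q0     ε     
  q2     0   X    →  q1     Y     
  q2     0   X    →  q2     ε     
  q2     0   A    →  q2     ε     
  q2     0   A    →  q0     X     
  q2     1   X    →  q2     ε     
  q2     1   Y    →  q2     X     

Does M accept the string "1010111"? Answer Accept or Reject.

Reject

No computation consumes all input and empties the stack.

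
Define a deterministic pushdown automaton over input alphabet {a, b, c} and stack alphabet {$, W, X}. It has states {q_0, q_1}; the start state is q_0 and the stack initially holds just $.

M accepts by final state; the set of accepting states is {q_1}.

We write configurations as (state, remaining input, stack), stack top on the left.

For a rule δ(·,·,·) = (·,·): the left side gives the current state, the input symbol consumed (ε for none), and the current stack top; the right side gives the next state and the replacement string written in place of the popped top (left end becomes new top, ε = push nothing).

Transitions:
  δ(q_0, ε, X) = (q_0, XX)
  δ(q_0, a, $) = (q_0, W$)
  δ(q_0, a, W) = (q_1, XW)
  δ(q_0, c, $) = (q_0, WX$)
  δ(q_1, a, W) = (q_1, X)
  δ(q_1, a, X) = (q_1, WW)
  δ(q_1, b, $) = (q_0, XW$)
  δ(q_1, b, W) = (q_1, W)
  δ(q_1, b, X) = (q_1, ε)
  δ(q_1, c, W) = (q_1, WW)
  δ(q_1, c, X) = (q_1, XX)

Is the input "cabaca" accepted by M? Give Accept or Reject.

Accept

(q_0, cabaca, $) ⊢ (q_0, abaca, WX$) ⊢ (q_1, baca, XWX$) ⊢ (q_1, aca, WX$) ⊢ (q_1, ca, XX$) ⊢ (q_1, a, XXX$) ⊢ (q_1, ε, WWXX$)
All input consumed; state q_1 ∈ F.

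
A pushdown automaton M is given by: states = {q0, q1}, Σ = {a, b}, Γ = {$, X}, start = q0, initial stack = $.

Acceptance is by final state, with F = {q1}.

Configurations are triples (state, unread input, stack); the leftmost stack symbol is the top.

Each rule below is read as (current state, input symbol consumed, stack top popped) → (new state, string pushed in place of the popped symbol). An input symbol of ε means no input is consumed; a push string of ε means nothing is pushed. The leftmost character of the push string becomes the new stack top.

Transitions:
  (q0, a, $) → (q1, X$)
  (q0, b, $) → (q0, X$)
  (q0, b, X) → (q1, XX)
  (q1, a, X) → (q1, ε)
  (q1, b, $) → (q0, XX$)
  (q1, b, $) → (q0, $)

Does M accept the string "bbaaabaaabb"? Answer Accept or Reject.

Reject

No computation consumes all input and reaches a final state.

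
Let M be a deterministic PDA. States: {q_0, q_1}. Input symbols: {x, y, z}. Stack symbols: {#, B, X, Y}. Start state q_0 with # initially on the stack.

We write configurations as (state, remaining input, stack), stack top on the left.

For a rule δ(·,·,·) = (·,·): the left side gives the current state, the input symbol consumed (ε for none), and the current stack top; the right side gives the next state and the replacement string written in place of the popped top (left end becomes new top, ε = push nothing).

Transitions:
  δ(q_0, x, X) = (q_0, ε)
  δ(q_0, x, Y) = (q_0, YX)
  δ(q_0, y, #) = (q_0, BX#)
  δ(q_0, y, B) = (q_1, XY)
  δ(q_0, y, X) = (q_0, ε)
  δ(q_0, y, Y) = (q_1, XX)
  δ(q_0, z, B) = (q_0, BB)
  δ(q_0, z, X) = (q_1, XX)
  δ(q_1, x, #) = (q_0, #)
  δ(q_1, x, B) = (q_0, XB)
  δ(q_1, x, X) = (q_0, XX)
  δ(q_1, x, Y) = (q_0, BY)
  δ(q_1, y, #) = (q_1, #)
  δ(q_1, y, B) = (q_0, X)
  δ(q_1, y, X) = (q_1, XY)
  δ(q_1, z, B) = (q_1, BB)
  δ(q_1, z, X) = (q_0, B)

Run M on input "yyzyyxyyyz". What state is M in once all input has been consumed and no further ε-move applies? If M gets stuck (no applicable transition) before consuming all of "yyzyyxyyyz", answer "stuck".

(q_0, yyzyyxyyyz, #) ⊢ (q_0, yzyyxyyyz, BX#) ⊢ (q_1, zyyxyyyz, XYX#) ⊢ (q_0, yyxyyyz, BYX#) ⊢ (q_1, yxyyyz, XYYX#) ⊢ (q_1, xyyyz, XYYYX#) ⊢ (q_0, yyyz, XXYYYX#) ⊢ (q_0, yyz, XYYYX#) ⊢ (q_0, yz, YYYX#) ⊢ (q_1, z, XXYYX#) ⊢ (q_0, ε, BXYYX#)
All input consumed; M is in state q_0.

q_0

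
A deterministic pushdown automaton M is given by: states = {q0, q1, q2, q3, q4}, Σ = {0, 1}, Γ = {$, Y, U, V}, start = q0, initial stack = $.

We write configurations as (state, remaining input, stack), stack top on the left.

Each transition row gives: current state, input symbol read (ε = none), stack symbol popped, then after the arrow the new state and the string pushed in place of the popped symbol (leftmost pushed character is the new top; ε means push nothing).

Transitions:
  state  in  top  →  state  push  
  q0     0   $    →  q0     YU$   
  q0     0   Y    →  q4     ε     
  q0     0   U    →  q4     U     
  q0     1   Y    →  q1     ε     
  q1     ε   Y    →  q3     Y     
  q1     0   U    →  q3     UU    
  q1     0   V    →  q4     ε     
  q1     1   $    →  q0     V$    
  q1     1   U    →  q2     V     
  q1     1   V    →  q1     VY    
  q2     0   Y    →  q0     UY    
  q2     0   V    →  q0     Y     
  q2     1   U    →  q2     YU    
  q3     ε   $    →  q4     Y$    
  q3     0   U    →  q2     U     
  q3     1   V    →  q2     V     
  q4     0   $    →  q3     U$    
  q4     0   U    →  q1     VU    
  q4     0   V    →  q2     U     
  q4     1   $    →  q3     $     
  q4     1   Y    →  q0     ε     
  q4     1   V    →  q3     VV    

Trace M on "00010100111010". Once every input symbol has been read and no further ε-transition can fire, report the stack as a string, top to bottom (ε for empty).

YU$

(q0, 00010100111010, $)
  read 0, top $: go to q0, push YU$ → (q0, 0010100111010, YU$)
  read 0, top Y: go to q4, push ε → (q4, 010100111010, U$)
  read 0, top U: go to q1, push VU → (q1, 10100111010, VU$)
  read 1, top V: go to q1, push VY → (q1, 0100111010, VYU$)
  read 0, top V: go to q4, push ε → (q4, 100111010, YU$)
  read 1, top Y: go to q0, push ε → (q0, 00111010, U$)
  read 0, top U: go to q4, push U → (q4, 0111010, U$)
  read 0, top U: go to q1, push VU → (q1, 111010, VU$)
  read 1, top V: go to q1, push VY → (q1, 11010, VYU$)
  read 1, top V: go to q1, push VY → (q1, 1010, VYYU$)
  read 1, top V: go to q1, push VY → (q1, 010, VYYYU$)
  read 0, top V: go to q4, push ε → (q4, 10, YYYU$)
  read 1, top Y: go to q0, push ε → (q0, 0, YYU$)
  read 0, top Y: go to q4, push ε → (q4, ε, YU$)
All input consumed in state q4 with stack YU$.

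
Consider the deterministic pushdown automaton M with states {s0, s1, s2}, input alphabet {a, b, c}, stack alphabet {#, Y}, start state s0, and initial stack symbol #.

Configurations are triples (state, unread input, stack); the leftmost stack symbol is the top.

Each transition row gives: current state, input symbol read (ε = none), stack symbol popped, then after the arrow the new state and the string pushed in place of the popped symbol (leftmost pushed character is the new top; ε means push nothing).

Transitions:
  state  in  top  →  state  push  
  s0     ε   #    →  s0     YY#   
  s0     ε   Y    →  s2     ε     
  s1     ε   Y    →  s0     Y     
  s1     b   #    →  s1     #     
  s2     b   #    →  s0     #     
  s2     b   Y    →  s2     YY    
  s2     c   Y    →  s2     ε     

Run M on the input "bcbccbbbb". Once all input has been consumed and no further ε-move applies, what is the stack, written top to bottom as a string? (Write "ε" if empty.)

YYYY#

(s0, bcbccbbbb, #)
  ε-move, top #: go to s0, push YY# → (s0, bcbccbbbb, YY#)
  ε-move, top Y: go to s2, push ε → (s2, bcbccbbbb, Y#)
  read b, top Y: go to s2, push YY → (s2, cbccbbbb, YY#)
  read c, top Y: go to s2, push ε → (s2, bccbbbb, Y#)
  read b, top Y: go to s2, push YY → (s2, ccbbbb, YY#)
  read c, top Y: go to s2, push ε → (s2, cbbbb, Y#)
  read c, top Y: go to s2, push ε → (s2, bbbb, #)
  read b, top #: go to s0, push # → (s0, bbb, #)
  ε-move, top #: go to s0, push YY# → (s0, bbb, YY#)
  ε-move, top Y: go to s2, push ε → (s2, bbb, Y#)
  read b, top Y: go to s2, push YY → (s2, bb, YY#)
  read b, top Y: go to s2, push YY → (s2, b, YYY#)
  read b, top Y: go to s2, push YY → (s2, ε, YYYY#)
All input consumed in state s2 with stack YYYY#.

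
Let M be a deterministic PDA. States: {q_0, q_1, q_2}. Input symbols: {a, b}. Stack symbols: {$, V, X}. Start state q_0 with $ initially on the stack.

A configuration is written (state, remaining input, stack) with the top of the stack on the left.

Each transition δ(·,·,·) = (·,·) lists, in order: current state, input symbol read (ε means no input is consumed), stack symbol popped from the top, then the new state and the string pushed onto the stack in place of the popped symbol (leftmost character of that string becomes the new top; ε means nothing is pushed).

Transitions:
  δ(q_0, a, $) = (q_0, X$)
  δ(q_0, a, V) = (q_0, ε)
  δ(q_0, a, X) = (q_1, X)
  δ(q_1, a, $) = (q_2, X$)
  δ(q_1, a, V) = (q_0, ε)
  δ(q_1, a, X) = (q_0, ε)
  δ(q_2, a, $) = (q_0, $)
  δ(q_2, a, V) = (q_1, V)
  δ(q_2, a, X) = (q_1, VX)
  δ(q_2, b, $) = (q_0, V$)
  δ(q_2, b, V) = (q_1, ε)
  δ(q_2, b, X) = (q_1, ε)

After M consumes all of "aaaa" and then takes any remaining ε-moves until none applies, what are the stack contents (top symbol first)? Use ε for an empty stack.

(q_0, aaaa, $) ⊢ (q_0, aaa, X$) ⊢ (q_1, aa, X$) ⊢ (q_0, a, $) ⊢ (q_0, ε, X$)
All input consumed in state q_0 with stack X$.

X$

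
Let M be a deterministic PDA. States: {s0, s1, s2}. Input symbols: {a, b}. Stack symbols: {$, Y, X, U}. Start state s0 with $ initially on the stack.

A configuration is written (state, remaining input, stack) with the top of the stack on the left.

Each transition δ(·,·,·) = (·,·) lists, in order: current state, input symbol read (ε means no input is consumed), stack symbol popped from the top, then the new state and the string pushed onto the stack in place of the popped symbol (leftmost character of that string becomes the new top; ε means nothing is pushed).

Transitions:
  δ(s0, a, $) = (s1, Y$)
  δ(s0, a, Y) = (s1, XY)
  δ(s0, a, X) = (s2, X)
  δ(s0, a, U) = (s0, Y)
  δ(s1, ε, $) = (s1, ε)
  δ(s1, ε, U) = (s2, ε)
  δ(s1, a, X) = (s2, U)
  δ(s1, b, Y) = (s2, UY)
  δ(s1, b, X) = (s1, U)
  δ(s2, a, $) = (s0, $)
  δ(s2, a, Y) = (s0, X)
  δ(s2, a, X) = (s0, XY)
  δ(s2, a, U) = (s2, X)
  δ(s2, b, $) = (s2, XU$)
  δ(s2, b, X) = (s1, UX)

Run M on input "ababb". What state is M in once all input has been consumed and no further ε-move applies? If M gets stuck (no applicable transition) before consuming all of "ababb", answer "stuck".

s2

(s0, ababb, $)
  read a, top $: go to s1, push Y$ → (s1, babb, Y$)
  read b, top Y: go to s2, push UY → (s2, abb, UY$)
  read a, top U: go to s2, push X → (s2, bb, XY$)
  read b, top X: go to s1, push UX → (s1, b, UXY$)
  ε-move, top U: go to s2, push ε → (s2, b, XY$)
  read b, top X: go to s1, push UX → (s1, ε, UXY$)
  ε-move, top U: go to s2, push ε → (s2, ε, XY$)
All input consumed; M is in state s2.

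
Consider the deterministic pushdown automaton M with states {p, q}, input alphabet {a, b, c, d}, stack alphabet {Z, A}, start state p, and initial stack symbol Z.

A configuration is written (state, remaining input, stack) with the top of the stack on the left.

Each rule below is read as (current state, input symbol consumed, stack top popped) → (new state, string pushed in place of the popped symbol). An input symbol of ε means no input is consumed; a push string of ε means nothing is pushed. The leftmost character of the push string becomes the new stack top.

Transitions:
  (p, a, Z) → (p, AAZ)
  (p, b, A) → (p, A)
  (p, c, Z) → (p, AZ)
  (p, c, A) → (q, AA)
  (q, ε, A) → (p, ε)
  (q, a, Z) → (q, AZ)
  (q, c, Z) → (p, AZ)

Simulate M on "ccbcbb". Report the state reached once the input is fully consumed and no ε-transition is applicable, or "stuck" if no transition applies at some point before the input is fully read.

p

(p, ccbcbb, Z)
  read c, top Z: go to p, push AZ → (p, cbcbb, AZ)
  read c, top A: go to q, push AA → (q, bcbb, AAZ)
  ε-move, top A: go to p, push ε → (p, bcbb, AZ)
  read b, top A: go to p, push A → (p, cbb, AZ)
  read c, top A: go to q, push AA → (q, bb, AAZ)
  ε-move, top A: go to p, push ε → (p, bb, AZ)
  read b, top A: go to p, push A → (p, b, AZ)
  read b, top A: go to p, push A → (p, ε, AZ)
All input consumed; M is in state p.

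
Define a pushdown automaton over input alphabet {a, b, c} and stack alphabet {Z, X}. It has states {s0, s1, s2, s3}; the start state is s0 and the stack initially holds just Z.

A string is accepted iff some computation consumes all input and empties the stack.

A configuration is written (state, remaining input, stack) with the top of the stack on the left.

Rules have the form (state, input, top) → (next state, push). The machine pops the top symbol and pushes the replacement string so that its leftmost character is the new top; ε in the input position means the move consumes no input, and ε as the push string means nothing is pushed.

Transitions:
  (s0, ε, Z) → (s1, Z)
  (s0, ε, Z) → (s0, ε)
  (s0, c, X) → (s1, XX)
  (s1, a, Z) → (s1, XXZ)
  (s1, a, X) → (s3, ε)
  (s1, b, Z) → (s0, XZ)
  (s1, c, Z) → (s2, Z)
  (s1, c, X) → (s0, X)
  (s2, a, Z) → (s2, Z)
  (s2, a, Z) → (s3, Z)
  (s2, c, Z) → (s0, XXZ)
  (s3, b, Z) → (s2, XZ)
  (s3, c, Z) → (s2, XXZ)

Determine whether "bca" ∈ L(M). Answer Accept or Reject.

No computation consumes all input and empties the stack.

Reject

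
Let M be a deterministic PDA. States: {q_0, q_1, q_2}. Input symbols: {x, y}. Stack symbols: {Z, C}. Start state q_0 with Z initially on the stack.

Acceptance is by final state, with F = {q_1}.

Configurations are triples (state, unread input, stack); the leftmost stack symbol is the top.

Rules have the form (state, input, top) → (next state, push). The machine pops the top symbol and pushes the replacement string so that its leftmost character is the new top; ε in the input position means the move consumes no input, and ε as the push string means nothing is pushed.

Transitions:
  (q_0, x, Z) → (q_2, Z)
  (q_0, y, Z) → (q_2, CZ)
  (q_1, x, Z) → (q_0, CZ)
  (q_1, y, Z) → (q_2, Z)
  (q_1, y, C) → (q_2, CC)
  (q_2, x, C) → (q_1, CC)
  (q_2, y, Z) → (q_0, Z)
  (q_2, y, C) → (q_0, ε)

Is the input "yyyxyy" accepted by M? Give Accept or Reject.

(q_0, yyyxyy, Z)
  read y, top Z: go to q_2, push CZ → (q_2, yyxyy, CZ)
  read y, top C: go to q_0, push ε → (q_0, yxyy, Z)
  read y, top Z: go to q_2, push CZ → (q_2, xyy, CZ)
  read x, top C: go to q_1, push CC → (q_1, yy, CCZ)
  read y, top C: go to q_2, push CC → (q_2, y, CCCZ)
  read y, top C: go to q_0, push ε → (q_0, ε, CCZ)
All input consumed; state q_0 ∉ F and no further ε-move applies.

Reject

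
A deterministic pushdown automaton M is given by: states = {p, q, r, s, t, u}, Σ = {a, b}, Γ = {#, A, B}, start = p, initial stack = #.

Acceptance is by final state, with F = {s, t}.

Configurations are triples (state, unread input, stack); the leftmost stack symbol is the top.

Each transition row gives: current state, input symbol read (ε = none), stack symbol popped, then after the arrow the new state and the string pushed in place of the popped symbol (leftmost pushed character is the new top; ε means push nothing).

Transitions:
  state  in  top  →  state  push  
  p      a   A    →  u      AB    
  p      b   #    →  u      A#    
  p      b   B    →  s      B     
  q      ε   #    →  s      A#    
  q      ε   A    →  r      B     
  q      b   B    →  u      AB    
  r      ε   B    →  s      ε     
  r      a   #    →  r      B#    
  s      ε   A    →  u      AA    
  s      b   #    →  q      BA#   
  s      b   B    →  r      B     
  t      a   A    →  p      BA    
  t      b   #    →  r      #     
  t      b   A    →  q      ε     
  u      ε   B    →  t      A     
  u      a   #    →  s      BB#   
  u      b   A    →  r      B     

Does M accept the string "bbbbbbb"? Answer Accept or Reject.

(p, bbbbbbb, #)
  read b, top #: go to u, push A# → (u, bbbbbb, A#)
  read b, top A: go to r, push B → (r, bbbbb, B#)
  ε-move, top B: go to s, push ε → (s, bbbbb, #)
  read b, top #: go to q, push BA# → (q, bbbb, BA#)
  read b, top B: go to u, push AB → (u, bbb, ABA#)
  read b, top A: go to r, push B → (r, bb, BBA#)
  ε-move, top B: go to s, push ε → (s, bb, BA#)
  read b, top B: go to r, push B → (r, b, BA#)
  ε-move, top B: go to s, push ε → (s, b, A#)
  ε-move, top A: go to u, push AA → (u, b, AA#)
  read b, top A: go to r, push B → (r, ε, BA#)
  ε-move, top B: go to s, push ε → (s, ε, A#)
All input consumed; state s ∈ F.

Accept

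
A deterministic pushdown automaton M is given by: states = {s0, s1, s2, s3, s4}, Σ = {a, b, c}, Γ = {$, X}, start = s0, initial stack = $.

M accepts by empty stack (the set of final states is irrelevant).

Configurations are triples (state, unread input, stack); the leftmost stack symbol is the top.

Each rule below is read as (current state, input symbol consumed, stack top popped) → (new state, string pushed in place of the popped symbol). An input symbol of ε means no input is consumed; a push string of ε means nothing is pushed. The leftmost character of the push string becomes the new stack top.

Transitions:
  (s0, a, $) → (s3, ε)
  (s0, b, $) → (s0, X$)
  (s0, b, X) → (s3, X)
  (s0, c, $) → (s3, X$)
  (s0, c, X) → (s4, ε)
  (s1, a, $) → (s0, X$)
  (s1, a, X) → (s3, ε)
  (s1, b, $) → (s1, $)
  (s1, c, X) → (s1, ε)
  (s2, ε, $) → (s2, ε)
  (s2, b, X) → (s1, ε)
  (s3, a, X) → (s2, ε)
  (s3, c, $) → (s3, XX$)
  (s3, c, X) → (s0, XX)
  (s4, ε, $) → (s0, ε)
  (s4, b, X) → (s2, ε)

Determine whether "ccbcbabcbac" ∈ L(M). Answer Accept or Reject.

Accept

(s0, ccbcbabcbac, $)
  read c, top $: go to s3, push X$ → (s3, cbcbabcbac, X$)
  read c, top X: go to s0, push XX → (s0, bcbabcbac, XX$)
  read b, top X: go to s3, push X → (s3, cbabcbac, XX$)
  read c, top X: go to s0, push XX → (s0, babcbac, XXX$)
  read b, top X: go to s3, push X → (s3, abcbac, XXX$)
  read a, top X: go to s2, push ε → (s2, bcbac, XX$)
  read b, top X: go to s1, push ε → (s1, cbac, X$)
  read c, top X: go to s1, push ε → (s1, bac, $)
  read b, top $: go to s1, push $ → (s1, ac, $)
  read a, top $: go to s0, push X$ → (s0, c, X$)
  read c, top X: go to s4, push ε → (s4, ε, $)
  ε-move, top $: go to s0, push ε → (s0, ε, ε)
All input consumed and the stack is empty.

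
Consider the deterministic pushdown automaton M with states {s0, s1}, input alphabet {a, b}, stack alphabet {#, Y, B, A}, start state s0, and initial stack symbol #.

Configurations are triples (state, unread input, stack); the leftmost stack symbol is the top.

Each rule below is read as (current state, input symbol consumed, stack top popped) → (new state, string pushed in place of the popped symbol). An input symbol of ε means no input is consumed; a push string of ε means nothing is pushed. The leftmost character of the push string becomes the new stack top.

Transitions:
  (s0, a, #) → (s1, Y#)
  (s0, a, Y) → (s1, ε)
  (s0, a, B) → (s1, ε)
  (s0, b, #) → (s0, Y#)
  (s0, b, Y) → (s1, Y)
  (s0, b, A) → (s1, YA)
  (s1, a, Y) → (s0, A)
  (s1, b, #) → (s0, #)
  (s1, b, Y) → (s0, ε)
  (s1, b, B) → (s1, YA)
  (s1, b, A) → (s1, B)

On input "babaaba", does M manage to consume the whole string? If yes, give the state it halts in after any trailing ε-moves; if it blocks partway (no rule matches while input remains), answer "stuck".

(s0, babaaba, #)
  read b, top #: go to s0, push Y# → (s0, abaaba, Y#)
  read a, top Y: go to s1, push ε → (s1, baaba, #)
  read b, top #: go to s0, push # → (s0, aaba, #)
  read a, top #: go to s1, push Y# → (s1, aba, Y#)
  read a, top Y: go to s0, push A → (s0, ba, A#)
  read b, top A: go to s1, push YA → (s1, a, YA#)
  read a, top Y: go to s0, push A → (s0, ε, AA#)
All input consumed; M is in state s0.

s0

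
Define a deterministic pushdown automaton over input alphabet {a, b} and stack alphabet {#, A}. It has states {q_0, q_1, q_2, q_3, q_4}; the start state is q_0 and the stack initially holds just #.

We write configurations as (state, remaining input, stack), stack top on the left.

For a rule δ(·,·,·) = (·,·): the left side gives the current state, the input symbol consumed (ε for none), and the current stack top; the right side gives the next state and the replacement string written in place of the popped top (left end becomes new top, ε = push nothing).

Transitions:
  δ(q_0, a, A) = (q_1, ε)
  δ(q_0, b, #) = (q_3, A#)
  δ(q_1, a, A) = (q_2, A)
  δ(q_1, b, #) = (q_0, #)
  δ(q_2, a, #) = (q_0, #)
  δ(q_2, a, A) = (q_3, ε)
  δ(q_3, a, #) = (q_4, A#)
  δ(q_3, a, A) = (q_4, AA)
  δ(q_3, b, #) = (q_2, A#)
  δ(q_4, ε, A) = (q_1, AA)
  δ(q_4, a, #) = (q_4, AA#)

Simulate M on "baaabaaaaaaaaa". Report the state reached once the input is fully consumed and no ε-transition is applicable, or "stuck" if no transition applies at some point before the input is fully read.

stuck

(q_0, baaabaaaaaaaaa, #)
  read b, top #: go to q_3, push A# → (q_3, aaabaaaaaaaaa, A#)
  read a, top A: go to q_4, push AA → (q_4, aabaaaaaaaaa, AA#)
  ε-move, top A: go to q_1, push AA → (q_1, aabaaaaaaaaa, AAA#)
  read a, top A: go to q_2, push A → (q_2, abaaaaaaaaa, AAA#)
  read a, top A: go to q_3, push ε → (q_3, baaaaaaaaa, AA#)
No transition for (q_3, b, top A); M blocks with input baaaaaaaaa remaining.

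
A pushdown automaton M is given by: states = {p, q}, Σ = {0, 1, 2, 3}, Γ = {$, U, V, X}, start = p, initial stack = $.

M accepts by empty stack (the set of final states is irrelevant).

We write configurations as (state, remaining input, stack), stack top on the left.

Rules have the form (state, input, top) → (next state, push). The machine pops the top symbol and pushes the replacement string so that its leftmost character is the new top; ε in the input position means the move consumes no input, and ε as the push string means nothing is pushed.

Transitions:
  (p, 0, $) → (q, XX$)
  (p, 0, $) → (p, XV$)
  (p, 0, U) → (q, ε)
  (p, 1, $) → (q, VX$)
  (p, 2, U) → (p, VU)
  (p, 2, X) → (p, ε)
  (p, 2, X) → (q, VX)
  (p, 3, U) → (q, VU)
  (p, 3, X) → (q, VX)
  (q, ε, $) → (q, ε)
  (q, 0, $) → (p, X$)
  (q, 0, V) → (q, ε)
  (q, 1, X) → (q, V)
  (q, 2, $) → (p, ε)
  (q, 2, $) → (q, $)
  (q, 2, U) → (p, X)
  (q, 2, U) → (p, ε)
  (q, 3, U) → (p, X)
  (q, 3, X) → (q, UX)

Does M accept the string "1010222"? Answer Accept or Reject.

One accepting computation: (p, 1010222, $) ⊢ (q, 010222, VX$) ⊢ (q, 10222, X$) ⊢ (q, 0222, V$) ⊢ (q, 222, $) ⊢ (q, 22, $) ⊢ (q, 2, $) ⊢ (p, ε, ε)
All input consumed and the stack is empty.

Accept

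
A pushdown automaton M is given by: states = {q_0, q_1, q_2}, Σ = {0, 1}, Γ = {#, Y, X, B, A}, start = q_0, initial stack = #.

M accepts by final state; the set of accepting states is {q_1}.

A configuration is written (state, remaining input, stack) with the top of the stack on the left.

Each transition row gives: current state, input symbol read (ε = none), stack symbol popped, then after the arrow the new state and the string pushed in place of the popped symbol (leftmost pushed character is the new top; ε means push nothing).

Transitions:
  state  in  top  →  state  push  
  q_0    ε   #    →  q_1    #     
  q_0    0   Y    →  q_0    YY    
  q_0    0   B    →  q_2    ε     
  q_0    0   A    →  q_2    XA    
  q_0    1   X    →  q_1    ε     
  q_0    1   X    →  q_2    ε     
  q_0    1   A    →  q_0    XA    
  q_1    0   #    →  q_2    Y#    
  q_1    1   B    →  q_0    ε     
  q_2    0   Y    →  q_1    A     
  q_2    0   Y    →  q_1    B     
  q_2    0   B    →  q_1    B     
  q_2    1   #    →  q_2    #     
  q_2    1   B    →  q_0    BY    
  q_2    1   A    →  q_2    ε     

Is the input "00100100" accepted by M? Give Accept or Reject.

One accepting computation: (q_0, 00100100, #) ⊢ (q_1, 00100100, #) ⊢ (q_2, 0100100, Y#) ⊢ (q_1, 100100, B#) ⊢ (q_0, 00100, #) ⊢ (q_1, 00100, #) ⊢ (q_2, 0100, Y#) ⊢ (q_1, 100, B#) ⊢ (q_0, 00, #) ⊢ (q_1, 00, #) ⊢ (q_2, 0, Y#) ⊢ (q_1, ε, A#)
All input consumed and state q_1 ∈ F.

Accept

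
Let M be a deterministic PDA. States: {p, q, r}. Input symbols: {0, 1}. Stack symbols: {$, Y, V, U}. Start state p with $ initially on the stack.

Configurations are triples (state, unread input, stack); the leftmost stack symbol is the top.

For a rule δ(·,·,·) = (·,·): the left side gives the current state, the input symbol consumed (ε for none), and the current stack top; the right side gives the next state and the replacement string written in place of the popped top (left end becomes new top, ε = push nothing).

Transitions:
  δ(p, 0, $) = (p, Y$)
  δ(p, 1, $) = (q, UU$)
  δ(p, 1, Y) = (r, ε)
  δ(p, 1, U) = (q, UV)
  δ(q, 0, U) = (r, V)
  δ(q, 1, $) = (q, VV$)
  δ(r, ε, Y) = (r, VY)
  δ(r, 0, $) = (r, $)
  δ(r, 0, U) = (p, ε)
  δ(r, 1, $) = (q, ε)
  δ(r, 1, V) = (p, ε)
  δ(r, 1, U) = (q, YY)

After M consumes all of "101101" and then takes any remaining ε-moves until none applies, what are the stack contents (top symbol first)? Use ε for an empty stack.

(p, 101101, $) ⊢ (q, 01101, UU$) ⊢ (r, 1101, VU$) ⊢ (p, 101, U$) ⊢ (q, 01, UV$) ⊢ (r, 1, VV$) ⊢ (p, ε, V$)
All input consumed in state p with stack V$.

V$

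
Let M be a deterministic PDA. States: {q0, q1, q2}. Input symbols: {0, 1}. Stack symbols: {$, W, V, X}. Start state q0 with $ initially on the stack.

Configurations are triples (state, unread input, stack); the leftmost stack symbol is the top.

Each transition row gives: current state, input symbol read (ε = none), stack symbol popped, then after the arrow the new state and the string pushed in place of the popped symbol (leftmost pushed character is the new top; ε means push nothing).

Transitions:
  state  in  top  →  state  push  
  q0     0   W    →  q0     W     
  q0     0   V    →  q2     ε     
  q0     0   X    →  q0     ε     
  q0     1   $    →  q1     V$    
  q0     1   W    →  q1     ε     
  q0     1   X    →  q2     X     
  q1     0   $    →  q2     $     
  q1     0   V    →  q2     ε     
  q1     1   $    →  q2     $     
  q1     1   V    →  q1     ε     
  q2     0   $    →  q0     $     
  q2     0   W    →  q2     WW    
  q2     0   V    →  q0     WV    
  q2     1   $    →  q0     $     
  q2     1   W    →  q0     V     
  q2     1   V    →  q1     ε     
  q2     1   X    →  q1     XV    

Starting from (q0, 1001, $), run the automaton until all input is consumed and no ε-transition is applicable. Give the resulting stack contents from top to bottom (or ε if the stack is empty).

V$

(q0, 1001, $)
  read 1, top $: go to q1, push V$ → (q1, 001, V$)
  read 0, top V: go to q2, push ε → (q2, 01, $)
  read 0, top $: go to q0, push $ → (q0, 1, $)
  read 1, top $: go to q1, push V$ → (q1, ε, V$)
All input consumed in state q1 with stack V$.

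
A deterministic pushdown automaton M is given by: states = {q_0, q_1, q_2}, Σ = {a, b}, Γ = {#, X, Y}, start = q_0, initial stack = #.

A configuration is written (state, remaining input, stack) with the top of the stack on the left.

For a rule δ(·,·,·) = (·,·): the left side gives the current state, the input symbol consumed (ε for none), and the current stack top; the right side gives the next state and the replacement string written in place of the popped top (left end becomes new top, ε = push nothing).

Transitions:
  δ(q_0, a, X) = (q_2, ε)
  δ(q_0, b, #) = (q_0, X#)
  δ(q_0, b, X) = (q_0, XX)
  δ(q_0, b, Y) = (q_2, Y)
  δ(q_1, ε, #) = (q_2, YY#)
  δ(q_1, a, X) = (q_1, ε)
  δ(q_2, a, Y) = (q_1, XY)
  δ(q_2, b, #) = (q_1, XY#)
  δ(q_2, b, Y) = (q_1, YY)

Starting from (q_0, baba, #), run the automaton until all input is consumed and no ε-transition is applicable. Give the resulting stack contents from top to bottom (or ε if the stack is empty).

(q_0, baba, #)
  read b, top #: go to q_0, push X# → (q_0, aba, X#)
  read a, top X: go to q_2, push ε → (q_2, ba, #)
  read b, top #: go to q_1, push XY# → (q_1, a, XY#)
  read a, top X: go to q_1, push ε → (q_1, ε, Y#)
All input consumed in state q_1 with stack Y#.

Y#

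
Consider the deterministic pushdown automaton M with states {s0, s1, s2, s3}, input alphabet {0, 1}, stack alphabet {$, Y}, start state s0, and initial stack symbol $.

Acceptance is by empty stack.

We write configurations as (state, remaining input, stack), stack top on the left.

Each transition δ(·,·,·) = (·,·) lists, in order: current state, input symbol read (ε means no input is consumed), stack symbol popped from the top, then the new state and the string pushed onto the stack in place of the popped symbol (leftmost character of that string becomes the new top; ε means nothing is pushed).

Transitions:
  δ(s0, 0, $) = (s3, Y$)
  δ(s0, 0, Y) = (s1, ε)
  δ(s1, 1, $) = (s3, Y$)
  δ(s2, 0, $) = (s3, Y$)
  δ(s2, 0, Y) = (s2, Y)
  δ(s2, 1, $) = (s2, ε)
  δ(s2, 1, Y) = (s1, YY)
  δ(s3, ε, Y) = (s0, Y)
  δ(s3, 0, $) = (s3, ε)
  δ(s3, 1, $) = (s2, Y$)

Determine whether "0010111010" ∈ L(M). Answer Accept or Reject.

Reject

(s0, 0010111010, $) ⊢ (s3, 010111010, Y$) ⊢ (s0, 010111010, Y$) ⊢ (s1, 10111010, $) ⊢ (s3, 0111010, Y$) ⊢ (s0, 0111010, Y$) ⊢ (s1, 111010, $) ⊢ (s3, 11010, Y$) ⊢ (s0, 11010, Y$)
No transition applies at (s0, 11010, Y$); input not fully consumed.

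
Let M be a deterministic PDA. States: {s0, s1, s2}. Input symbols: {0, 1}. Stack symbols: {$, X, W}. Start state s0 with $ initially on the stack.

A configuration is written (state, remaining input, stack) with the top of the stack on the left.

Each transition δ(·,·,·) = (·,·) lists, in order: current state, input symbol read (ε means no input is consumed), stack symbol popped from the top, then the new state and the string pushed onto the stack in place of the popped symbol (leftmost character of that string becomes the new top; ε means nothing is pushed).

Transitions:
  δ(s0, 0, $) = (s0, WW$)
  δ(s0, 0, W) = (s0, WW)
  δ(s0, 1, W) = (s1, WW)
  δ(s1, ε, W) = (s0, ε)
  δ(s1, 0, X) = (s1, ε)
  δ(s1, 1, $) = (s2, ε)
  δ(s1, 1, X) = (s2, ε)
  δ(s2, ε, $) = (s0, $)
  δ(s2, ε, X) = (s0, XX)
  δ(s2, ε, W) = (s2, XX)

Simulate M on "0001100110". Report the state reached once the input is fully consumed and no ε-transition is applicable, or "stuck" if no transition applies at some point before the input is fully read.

(s0, 0001100110, $)
  read 0, top $: go to s0, push WW$ → (s0, 001100110, WW$)
  read 0, top W: go to s0, push WW → (s0, 01100110, WWW$)
  read 0, top W: go to s0, push WW → (s0, 1100110, WWWW$)
  read 1, top W: go to s1, push WW → (s1, 100110, WWWWW$)
  ε-move, top W: go to s0, push ε → (s0, 100110, WWWW$)
  read 1, top W: go to s1, push WW → (s1, 00110, WWWWW$)
  ε-move, top W: go to s0, push ε → (s0, 00110, WWWW$)
  read 0, top W: go to s0, push WW → (s0, 0110, WWWWW$)
  read 0, top W: go to s0, push WW → (s0, 110, WWWWWW$)
  read 1, top W: go to s1, push WW → (s1, 10, WWWWWWW$)
  ε-move, top W: go to s0, push ε → (s0, 10, WWWWWW$)
  read 1, top W: go to s1, push WW → (s1, 0, WWWWWWW$)
  ε-move, top W: go to s0, push ε → (s0, 0, WWWWWW$)
  read 0, top W: go to s0, push WW → (s0, ε, WWWWWWW$)
All input consumed; M is in state s0.

s0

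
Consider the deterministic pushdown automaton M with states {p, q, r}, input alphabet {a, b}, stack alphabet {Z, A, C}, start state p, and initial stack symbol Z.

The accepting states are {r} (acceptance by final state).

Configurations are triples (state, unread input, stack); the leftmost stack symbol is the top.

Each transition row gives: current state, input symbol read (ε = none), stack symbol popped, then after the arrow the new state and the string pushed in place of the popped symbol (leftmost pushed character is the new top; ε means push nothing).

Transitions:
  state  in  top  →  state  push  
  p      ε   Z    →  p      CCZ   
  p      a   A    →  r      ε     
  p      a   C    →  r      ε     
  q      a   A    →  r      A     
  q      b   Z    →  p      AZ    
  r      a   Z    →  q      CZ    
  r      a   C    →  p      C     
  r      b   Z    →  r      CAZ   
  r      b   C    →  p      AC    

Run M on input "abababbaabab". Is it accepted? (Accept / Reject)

(p, abababbaabab, Z)
  ε-move, top Z: go to p, push CCZ → (p, abababbaabab, CCZ)
  read a, top C: go to r, push ε → (r, bababbaabab, CZ)
  read b, top C: go to p, push AC → (p, ababbaabab, ACZ)
  read a, top A: go to r, push ε → (r, babbaabab, CZ)
  read b, top C: go to p, push AC → (p, abbaabab, ACZ)
  read a, top A: go to r, push ε → (r, bbaabab, CZ)
  read b, top C: go to p, push AC → (p, baabab, ACZ)
No transition applies at (p, baabab, ACZ); input not fully consumed.

Reject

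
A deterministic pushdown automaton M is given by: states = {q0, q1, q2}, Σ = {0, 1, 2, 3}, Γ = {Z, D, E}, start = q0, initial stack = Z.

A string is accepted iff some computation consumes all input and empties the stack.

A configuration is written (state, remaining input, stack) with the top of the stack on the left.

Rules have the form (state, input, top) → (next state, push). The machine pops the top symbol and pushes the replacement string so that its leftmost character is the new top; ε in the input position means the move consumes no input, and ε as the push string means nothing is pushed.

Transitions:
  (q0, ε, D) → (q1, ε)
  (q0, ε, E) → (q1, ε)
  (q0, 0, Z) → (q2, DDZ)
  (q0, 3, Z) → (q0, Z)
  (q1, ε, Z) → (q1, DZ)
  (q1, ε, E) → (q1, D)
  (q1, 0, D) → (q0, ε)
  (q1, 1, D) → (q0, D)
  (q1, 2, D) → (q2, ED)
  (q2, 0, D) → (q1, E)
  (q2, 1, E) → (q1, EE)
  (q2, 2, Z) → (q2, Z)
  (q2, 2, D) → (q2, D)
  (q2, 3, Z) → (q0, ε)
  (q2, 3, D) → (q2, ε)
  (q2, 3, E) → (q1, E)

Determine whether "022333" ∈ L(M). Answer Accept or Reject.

(q0, 022333, Z) ⊢ (q2, 22333, DDZ) ⊢ (q2, 2333, DDZ) ⊢ (q2, 333, DDZ) ⊢ (q2, 33, DZ) ⊢ (q2, 3, Z) ⊢ (q0, ε, ε)
All input consumed and the stack is empty.

Accept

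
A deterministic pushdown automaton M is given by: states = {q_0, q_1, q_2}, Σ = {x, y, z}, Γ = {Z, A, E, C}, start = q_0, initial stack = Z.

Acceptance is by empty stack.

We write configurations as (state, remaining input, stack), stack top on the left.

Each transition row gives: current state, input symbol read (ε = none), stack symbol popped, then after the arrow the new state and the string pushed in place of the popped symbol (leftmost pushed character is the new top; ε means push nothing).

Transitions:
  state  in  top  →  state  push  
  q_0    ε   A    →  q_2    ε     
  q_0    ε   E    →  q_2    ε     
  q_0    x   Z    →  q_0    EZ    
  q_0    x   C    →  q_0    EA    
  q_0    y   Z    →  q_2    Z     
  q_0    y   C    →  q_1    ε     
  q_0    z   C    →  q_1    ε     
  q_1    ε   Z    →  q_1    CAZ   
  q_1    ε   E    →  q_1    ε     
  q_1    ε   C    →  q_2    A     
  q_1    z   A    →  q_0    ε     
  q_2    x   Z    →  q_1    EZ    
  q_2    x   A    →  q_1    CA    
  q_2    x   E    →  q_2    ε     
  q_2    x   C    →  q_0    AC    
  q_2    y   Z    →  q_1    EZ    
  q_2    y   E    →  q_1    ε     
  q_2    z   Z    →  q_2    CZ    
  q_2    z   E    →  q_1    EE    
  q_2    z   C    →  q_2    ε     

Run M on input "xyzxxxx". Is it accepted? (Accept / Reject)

(q_0, xyzxxxx, Z) ⊢ (q_0, yzxxxx, EZ) ⊢ (q_2, yzxxxx, Z) ⊢ (q_1, zxxxx, EZ) ⊢ (q_1, zxxxx, Z) ⊢ (q_1, zxxxx, CAZ) ⊢ (q_2, zxxxx, AAZ)
No transition applies at (q_2, zxxxx, AAZ); input not fully consumed.

Reject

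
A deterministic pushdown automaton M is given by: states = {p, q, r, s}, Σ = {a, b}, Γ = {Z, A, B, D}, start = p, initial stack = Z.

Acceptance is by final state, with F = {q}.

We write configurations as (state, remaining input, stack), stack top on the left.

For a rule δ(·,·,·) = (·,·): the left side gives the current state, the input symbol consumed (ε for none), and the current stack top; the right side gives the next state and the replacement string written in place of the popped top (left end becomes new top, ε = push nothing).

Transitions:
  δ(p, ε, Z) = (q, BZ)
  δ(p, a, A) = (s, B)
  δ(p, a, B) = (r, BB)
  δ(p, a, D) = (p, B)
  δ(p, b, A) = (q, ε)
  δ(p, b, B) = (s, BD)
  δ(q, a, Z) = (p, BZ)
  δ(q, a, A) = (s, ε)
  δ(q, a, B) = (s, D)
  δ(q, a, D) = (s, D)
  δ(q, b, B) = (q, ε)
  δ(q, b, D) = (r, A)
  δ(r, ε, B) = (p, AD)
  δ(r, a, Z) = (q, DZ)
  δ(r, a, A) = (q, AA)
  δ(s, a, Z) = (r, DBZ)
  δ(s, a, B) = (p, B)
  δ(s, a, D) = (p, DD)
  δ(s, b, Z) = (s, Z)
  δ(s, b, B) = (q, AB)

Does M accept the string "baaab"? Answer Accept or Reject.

Accept

(p, baaab, Z)
  ε-move, top Z: go to q, push BZ → (q, baaab, BZ)
  read b, top B: go to q, push ε → (q, aaab, Z)
  read a, top Z: go to p, push BZ → (p, aab, BZ)
  read a, top B: go to r, push BB → (r, ab, BBZ)
  ε-move, top B: go to p, push AD → (p, ab, ADBZ)
  read a, top A: go to s, push B → (s, b, BDBZ)
  read b, top B: go to q, push AB → (q, ε, ABDBZ)
All input consumed; state q ∈ F.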